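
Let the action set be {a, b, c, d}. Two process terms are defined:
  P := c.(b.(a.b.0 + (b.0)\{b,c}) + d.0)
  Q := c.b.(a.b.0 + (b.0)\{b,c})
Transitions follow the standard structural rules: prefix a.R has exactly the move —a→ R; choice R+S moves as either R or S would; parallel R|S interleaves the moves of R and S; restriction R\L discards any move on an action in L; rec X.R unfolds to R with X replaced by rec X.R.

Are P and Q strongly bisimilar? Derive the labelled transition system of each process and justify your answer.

Reachable graph of P (5 states):
  s0 = c.(b.(a.b.0 + (b.0)\{b,c}) + d.0) | —c→ s1
  s1 = b.(a.b.0 + (b.0)\{b,c}) + d.0 | —b→ s2, —d→ s3
  s2 = a.b.0 + (b.0)\{b,c} | —a→ s4
  s3 = 0 | stopped
  s4 = b.0 | —b→ s3
Reachable graph of Q (5 states):
  t0 = c.b.(a.b.0 + (b.0)\{b,c}) | —c→ t1
  t1 = b.(a.b.0 + (b.0)\{b,c}) | —b→ t2
  t2 = a.b.0 + (b.0)\{b,c} | —a→ t3
  t3 = b.0 | —b→ t4
  t4 = 0 | stopped
Partition-refinement fixed point:
  B0 = {s0}
  B1 = {s1}
  B2 = {s3, t4}
  B3 = {s2, t2}
  B4 = {s4, t3}
  B5 = {t0}
  B6 = {t1}
s0 ∈ B0, t0 ∈ B5 → different blocks

NO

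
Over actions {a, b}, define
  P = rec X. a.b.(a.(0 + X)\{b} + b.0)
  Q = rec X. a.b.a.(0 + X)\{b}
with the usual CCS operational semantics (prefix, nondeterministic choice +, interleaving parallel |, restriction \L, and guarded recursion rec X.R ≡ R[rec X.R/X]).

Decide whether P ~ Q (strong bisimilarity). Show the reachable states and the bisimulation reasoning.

NO

LTS(P): 6 reachable states
  p0 = rec X. a.b.(a.(0 + X)\{b} + b.0) | ··a··> p1
  p1 = b.(a.(0 + (rec X. a.b.(a.(0 + X)\{b} + b.0)))\{b} + b.0) | ··b··> p2
  p2 = a.(0 + (rec X. a.b.(a.(0 + X)\{b} + b.0)))\{b} + b.0 | ··a··> p3, ··b··> p4
  p3 = (0 + (rec X. a.b.(a.(0 + X)\{b} + b.0)))\{b} | ··a··> p5
  p4 = 0 | deadlocked
  p5 = (b.(a.(0 + (rec X. a.b.(a.(0 + X)\{b} + b.0)))\{b} + b.0))\{b} | deadlocked
LTS(Q): 5 reachable states
  q0 = rec X. a.b.a.(0 + X)\{b} | ··a··> q1
  q1 = b.a.(0 + (rec X. a.b.a.(0 + X)\{b}))\{b} | ··b··> q2
  q2 = a.(0 + (rec X. a.b.a.(0 + X)\{b}))\{b} | ··a··> q3
  q3 = (0 + (rec X. a.b.a.(0 + X)\{b}))\{b} | ··a··> q4
  q4 = (b.a.(0 + (rec X. a.b.a.(0 + X)\{b}))\{b})\{b} | deadlocked
Bisimilarity quotient blocks:
  B0 = {p0}
  B1 = {p1}
  B2 = {p2}
  B3 = {p4, p5, q4}
  B4 = {p3, q3}
  B5 = {q0}
  B6 = {q1}
  B7 = {q2}
p0 ∈ B0, q0 ∈ B5 → different blocks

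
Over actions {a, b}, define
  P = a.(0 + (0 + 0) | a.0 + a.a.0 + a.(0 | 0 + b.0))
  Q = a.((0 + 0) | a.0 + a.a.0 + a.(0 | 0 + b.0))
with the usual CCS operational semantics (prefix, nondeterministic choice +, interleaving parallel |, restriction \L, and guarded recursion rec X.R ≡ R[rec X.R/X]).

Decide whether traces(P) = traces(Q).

trace-equivalent

LTS(P): 6 reachable states
  p0 = a.(0 + (0 + 0) | a.0 + a.a.0 + a.(0 | 0 + b.0)) ⊢ ··a··> p1
  p1 = 0 + (0 + 0) | a.0 + a.a.0 + a.(0 | 0 + b.0) ⊢ ··a··> p2, ··a··> p3, ··a··> p4
  p2 = (0 + 0) | 0 ⊢ ∅
  p3 = 0 | 0 + b.0 ⊢ ··b··> p5
  p4 = a.0 ⊢ ··a··> p5
  p5 = 0 ⊢ ∅
LTS(Q): 6 reachable states
  q0 = a.((0 + 0) | a.0 + a.a.0 + a.(0 | 0 + b.0)) ⊢ ··a··> q1
  q1 = (0 + 0) | a.0 + a.a.0 + a.(0 | 0 + b.0) ⊢ ··a··> q2, ··a··> q3, ··a··> q4
  q2 = (0 + 0) | 0 ⊢ ∅
  q3 = 0 | 0 + b.0 ⊢ ··b··> q5
  q4 = a.0 ⊢ ··a··> q5
  q5 = 0 ⊢ ∅
Bisimilarity quotient blocks:
  B0 = {p0, q0}
  B1 = {p1, q1}
  B2 = {p2, p5, q2, q5}
  B3 = {p3, q3}
  B4 = {p4, q4}
p0 ∈ B0, q0 ∈ B0 → same block
Bisimilar ⇒ trace-equivalent.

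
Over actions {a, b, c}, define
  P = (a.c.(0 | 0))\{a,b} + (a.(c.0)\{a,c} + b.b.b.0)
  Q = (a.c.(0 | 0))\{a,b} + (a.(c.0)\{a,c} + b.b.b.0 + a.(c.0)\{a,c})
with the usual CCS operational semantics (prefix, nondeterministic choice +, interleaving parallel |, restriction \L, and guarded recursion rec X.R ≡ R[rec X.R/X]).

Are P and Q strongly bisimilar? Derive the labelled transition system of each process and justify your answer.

LTS(P): 5 reachable states
  m0 = (a.c.(0 | 0))\{a,b} + (a.(c.0)\{a,c} + b.b.b.0) has moves ··a··> m1, ··b··> m2
  m1 = (c.0)\{a,c} has moves stopped
  m2 = b.b.0 has moves ··b··> m3
  m3 = b.0 has moves ··b··> m4
  m4 = 0 has moves stopped
LTS(Q): 5 reachable states
  n0 = (a.c.(0 | 0))\{a,b} + (a.(c.0)\{a,c} + b.b.b.0 + a.(c.0)\{a,c}) has moves ··a··> n1, ··b··> n2
  n1 = (c.0)\{a,c} has moves stopped
  n2 = b.b.0 has moves ··b··> n3
  n3 = b.0 has moves ··b··> n4
  n4 = 0 has moves stopped
Coarsest stable partition (strong bisimilarity classes):
  B0 = {m0, n0}
  B1 = {m2, n2}
  B2 = {m3, n3}
  B3 = {m1, m4, n1, n4}
m0 ∈ B0, n0 ∈ B0 → same block

P ~ Q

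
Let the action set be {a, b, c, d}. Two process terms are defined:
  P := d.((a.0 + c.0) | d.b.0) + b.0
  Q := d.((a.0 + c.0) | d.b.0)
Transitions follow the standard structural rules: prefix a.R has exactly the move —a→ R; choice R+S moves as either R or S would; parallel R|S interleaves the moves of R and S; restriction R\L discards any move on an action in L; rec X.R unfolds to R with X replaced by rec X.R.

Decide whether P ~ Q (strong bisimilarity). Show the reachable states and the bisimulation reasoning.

Reachable graph of P (8 states):
  m0 = d.((a.0 + c.0) | d.b.0) + b.0 | --b--▸ m1, --d--▸ m2
  m1 = 0 | stopped
  m2 = (a.0 + c.0) | d.b.0 | --a--▸ m3, --c--▸ m3, --d--▸ m4
  m3 = 0 | d.b.0 | --d--▸ m5
  m4 = (a.0 + c.0) | b.0 | --a--▸ m5, --b--▸ m6, --c--▸ m5
  m5 = 0 | b.0 | --b--▸ m7
  m6 = (a.0 + c.0) | 0 | --a--▸ m7, --c--▸ m7
  m7 = 0 | 0 | stopped
Reachable graph of Q (7 states):
  n0 = d.((a.0 + c.0) | d.b.0) | --d--▸ n1
  n1 = (a.0 + c.0) | d.b.0 | --a--▸ n2, --c--▸ n2, --d--▸ n3
  n2 = 0 | d.b.0 | --d--▸ n4
  n3 = (a.0 + c.0) | b.0 | --a--▸ n4, --b--▸ n5, --c--▸ n4
  n4 = 0 | b.0 | --b--▸ n6
  n5 = (a.0 + c.0) | 0 | --a--▸ n6, --c--▸ n6
  n6 = 0 | 0 | stopped
Bisimilarity quotient blocks:
  B0 = {m0}
  B1 = {m1, m7, n6}
  B2 = {m2, n1}
  B3 = {m4, n3}
  B4 = {m5, n4}
  B5 = {m6, n5}
  B6 = {m3, n2}
  B7 = {n0}
m0 ∈ B0, n0 ∈ B7 → different blocks

NO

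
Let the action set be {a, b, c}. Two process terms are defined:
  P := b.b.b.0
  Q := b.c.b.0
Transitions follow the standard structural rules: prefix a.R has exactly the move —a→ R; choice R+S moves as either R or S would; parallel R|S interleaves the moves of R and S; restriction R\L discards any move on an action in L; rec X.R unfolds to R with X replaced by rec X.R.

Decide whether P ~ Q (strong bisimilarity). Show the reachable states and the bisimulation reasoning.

P's transition system — 4 states:
  p0 = b.b.b.0 → =b=> p1
  p1 = b.b.0 → =b=> p2
  p2 = b.0 → =b=> p3
  p3 = 0 → ·
Q's transition system — 4 states:
  q0 = b.c.b.0 → =b=> q1
  q1 = c.b.0 → =c=> q2
  q2 = b.0 → =b=> q3
  q3 = 0 → ·
Coarsest stable partition (strong bisimilarity classes):
  B0 = {p0}
  B1 = {p1}
  B2 = {p2, q2}
  B3 = {p3, q3}
  B4 = {q0}
  B5 = {q1}
p0 ∈ B0, q0 ∈ B4 → different blocks

not bisimilar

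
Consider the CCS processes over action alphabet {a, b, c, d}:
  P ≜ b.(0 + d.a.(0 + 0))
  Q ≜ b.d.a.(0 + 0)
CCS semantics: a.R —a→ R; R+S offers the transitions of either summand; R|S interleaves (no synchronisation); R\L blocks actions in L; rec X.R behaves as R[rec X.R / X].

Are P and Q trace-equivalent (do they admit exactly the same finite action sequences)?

YES

P's transition system — 4 states:
  p0 = b.(0 + d.a.(0 + 0)) | ··b··> p1
  p1 = 0 + d.a.(0 + 0) | ··d··> p2
  p2 = a.(0 + 0) | ··a··> p3
  p3 = 0 + 0 | ·
Q's transition system — 4 states:
  q0 = b.d.a.(0 + 0) | ··b··> q1
  q1 = d.a.(0 + 0) | ··d··> q2
  q2 = a.(0 + 0) | ··a··> q3
  q3 = 0 + 0 | ·
Bisimilarity quotient blocks:
  B0 = {p0, q0}
  B1 = {p1, q1}
  B2 = {p2, q2}
  B3 = {p3, q3}
p0 ∈ B0, q0 ∈ B0 → same block
Bisimilar ⇒ trace-equivalent.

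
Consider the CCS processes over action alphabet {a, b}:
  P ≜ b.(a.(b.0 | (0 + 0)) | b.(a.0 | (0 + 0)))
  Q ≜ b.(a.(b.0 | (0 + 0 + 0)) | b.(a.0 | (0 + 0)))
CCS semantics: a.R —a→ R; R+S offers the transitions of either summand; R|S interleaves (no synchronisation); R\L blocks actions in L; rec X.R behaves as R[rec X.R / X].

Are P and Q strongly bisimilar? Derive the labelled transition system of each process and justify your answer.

P's transition system — 10 states:
  m0 = b.(a.(b.0 | (0 + 0)) | b.(a.0 | (0 + 0))) ⊢ —b→ m1
  m1 = a.(b.0 | (0 + 0)) | b.(a.0 | (0 + 0)) ⊢ —a→ m2, —b→ m3
  m2 = b.0 | (0 + 0) | b.(a.0 | (0 + 0)) ⊢ —b→ m4, —b→ m5
  m3 = a.(b.0 | (0 + 0)) | (a.0 | (0 + 0)) ⊢ —a→ m5, —a→ m6
  m4 = 0 | (0 + 0) | b.(a.0 | (0 + 0)) ⊢ —b→ m7
  m5 = b.0 | (0 + 0) | (a.0 | (0 + 0)) ⊢ —a→ m8, —b→ m7
  m6 = a.(b.0 | (0 + 0)) | (0 | (0 + 0)) ⊢ —a→ m8
  m7 = 0 | (0 + 0) | (a.0 | (0 + 0)) ⊢ —a→ m9
  m8 = b.0 | (0 + 0) | (0 | (0 + 0)) ⊢ —b→ m9
  m9 = 0 | (0 + 0) | (0 | (0 + 0)) ⊢ ·
Q's transition system — 10 states:
  n0 = b.(a.(b.0 | (0 + 0 + 0)) | b.(a.0 | (0 + 0))) ⊢ —b→ n1
  n1 = a.(b.0 | (0 + 0 + 0)) | b.(a.0 | (0 + 0)) ⊢ —a→ n2, —b→ n3
  n2 = b.0 | (0 + 0 + 0) | b.(a.0 | (0 + 0)) ⊢ —b→ n4, —b→ n5
  n3 = a.(b.0 | (0 + 0 + 0)) | (a.0 | (0 + 0)) ⊢ —a→ n5, —a→ n6
  n4 = 0 | (0 + 0 + 0) | b.(a.0 | (0 + 0)) ⊢ —b→ n7
  n5 = b.0 | (0 + 0 + 0) | (a.0 | (0 + 0)) ⊢ —a→ n8, —b→ n7
  n6 = a.(b.0 | (0 + 0 + 0)) | (0 | (0 + 0)) ⊢ —a→ n8
  n7 = 0 | (0 + 0 + 0) | (a.0 | (0 + 0)) ⊢ —a→ n9
  n8 = b.0 | (0 + 0 + 0) | (0 | (0 + 0)) ⊢ —b→ n9
  n9 = 0 | (0 + 0 + 0) | (0 | (0 + 0)) ⊢ ·
Bisimilarity quotient blocks:
  B0 = {m0, n0}
  B1 = {m1, n1}
  B2 = {m3, n3}
  B3 = {m5, n5}
  B4 = {m8, n8}
  B5 = {m9, n9}
  B6 = {m7, n7}
  B7 = {m6, n6}
  B8 = {m2, n2}
  B9 = {m4, n4}
m0 ∈ B0, n0 ∈ B0 → same block

bisimilar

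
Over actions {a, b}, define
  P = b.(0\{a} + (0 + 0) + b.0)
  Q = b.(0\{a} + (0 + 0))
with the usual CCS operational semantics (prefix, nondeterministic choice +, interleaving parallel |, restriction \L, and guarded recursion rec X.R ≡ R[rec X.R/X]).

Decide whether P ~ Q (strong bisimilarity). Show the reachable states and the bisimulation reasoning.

Reachable graph of P (3 states):
  p0 = b.(0\{a} + (0 + 0) + b.0) → -b-> p1
  p1 = 0\{a} + (0 + 0) + b.0 → -b-> p2
  p2 = 0 → ·
Reachable graph of Q (2 states):
  q0 = b.(0\{a} + (0 + 0)) → -b-> q1
  q1 = 0\{a} + (0 + 0) → ·
Coarsest stable partition (strong bisimilarity classes):
  B0 = {p0}
  B1 = {p1, q0}
  B2 = {p2, q1}
p0 ∈ B0, q0 ∈ B1 → different blocks

NO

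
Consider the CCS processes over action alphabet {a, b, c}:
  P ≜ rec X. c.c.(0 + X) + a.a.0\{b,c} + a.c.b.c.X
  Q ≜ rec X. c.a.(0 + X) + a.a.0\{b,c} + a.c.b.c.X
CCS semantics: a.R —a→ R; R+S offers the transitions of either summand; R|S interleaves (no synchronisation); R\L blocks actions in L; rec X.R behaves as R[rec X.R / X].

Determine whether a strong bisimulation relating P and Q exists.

LTS(P): 8 reachable states
  u0 = rec X. c.c.(0 + X) + a.a.0\{b,c} + a.c.b.c.X :: —a→ u1, —a→ u2, —c→ u3
  u1 = a.0\{b,c} :: —a→ u4
  u2 = c.b.c.(rec X. c.c.(0 + X) + a.a.0\{b,c} + a.c.b.c.X) :: —c→ u5
  u3 = c.(0 + (rec X. c.c.(0 + X) + a.a.0\{b,c} + a.c.b.c.X)) :: —c→ u6
  u4 = 0\{b,c} :: deadlocked
  u5 = b.c.(rec X. c.c.(0 + X) + a.a.0\{b,c} + a.c.b.c.X) :: —b→ u7
  u6 = 0 + (rec X. c.c.(0 + X) + a.a.0\{b,c} + a.c.b.c.X) :: —a→ u1, —a→ u2, —c→ u3
  u7 = c.(rec X. c.c.(0 + X) + a.a.0\{b,c} + a.c.b.c.X) :: —c→ u0
LTS(Q): 8 reachable states
  v0 = rec X. c.a.(0 + X) + a.a.0\{b,c} + a.c.b.c.X :: —a→ v1, —a→ v2, —c→ v3
  v1 = a.0\{b,c} :: —a→ v4
  v2 = c.b.c.(rec X. c.a.(0 + X) + a.a.0\{b,c} + a.c.b.c.X) :: —c→ v5
  v3 = a.(0 + (rec X. c.a.(0 + X) + a.a.0\{b,c} + a.c.b.c.X)) :: —a→ v6
  v4 = 0\{b,c} :: deadlocked
  v5 = b.c.(rec X. c.a.(0 + X) + a.a.0\{b,c} + a.c.b.c.X) :: —b→ v7
  v6 = 0 + (rec X. c.a.(0 + X) + a.a.0\{b,c} + a.c.b.c.X) :: —a→ v1, —a→ v2, —c→ v3
  v7 = c.(rec X. c.a.(0 + X) + a.a.0\{b,c} + a.c.b.c.X) :: —c→ v0
Partition-refinement fixed point:
  B0 = {u0, u6}
  B1 = {u1, v1}
  B2 = {u4, v4}
  B3 = {u3, u7}
  B4 = {u2}
  B5 = {u5}
  B6 = {v0, v6}
  B7 = {v2}
  B8 = {v5}
  B9 = {v7}
  B10 = {v3}
u0 ∈ B0, v0 ∈ B6 → different blocks

NO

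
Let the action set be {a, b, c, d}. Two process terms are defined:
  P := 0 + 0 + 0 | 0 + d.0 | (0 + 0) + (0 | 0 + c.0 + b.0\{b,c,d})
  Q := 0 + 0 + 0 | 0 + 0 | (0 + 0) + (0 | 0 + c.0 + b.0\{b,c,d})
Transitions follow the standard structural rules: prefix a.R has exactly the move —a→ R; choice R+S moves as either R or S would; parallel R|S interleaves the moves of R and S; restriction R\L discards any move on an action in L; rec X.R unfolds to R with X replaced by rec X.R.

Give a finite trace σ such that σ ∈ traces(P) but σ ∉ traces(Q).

d

LTS(P): 4 reachable states
  p0 = 0 + 0 + 0 | 0 + d.0 | (0 + 0) + (0 | 0 + c.0 + b.0\{b,c,d}) :: --b--▸ p1, --c--▸ p2, --d--▸ p3
  p1 = 0\{b,c,d} :: stopped
  p2 = 0 :: stopped
  p3 = 0 | (0 + 0) :: stopped
LTS(Q): 3 reachable states
  q0 = 0 + 0 + 0 | 0 + 0 | (0 + 0) + (0 | 0 + c.0 + b.0\{b,c,d}) :: --b--▸ q1, --c--▸ q2
  q1 = 0\{b,c,d} :: stopped
  q2 = 0 :: stopped
Trace ⟨d⟩ through P, begin at {p0}:
  [1] d ⇒ {p3}
  P completes σ.
Trace ⟨d⟩ through Q, begin at {q0}:
  [1] d ⇒ no successor for Q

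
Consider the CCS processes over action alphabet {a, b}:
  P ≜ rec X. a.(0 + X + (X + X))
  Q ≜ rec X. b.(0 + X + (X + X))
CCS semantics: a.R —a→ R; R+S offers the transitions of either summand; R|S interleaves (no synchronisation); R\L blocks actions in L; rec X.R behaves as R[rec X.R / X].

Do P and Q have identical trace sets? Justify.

Reachable graph of P (2 states):
  s0 = rec X. a.(0 + X + (X + X)) has moves =a=> s1
  s1 = 0 + (rec X. a.(0 + X + (X + X))) + ((rec X. a.(0 + X + (X + X))) + (rec X. a.(0 + X + (X + X)))) has moves =a=> s1
Reachable graph of Q (2 states):
  t0 = rec X. b.(0 + X + (X + X)) has moves =b=> t1
  t1 = 0 + (rec X. b.(0 + X + (X + X))) + ((rec X. b.(0 + X + (X + X))) + (rec X. b.(0 + X + (X + X)))) has moves =b=> t1
Trace ⟨a⟩ through P, begin at {s0}:
  after a @ step 1: {s1}
  P completes σ.
Trace ⟨a⟩ through Q, begin at {t0}:
  after a @ step 1: no successor for Q

NO — witness ⟨a⟩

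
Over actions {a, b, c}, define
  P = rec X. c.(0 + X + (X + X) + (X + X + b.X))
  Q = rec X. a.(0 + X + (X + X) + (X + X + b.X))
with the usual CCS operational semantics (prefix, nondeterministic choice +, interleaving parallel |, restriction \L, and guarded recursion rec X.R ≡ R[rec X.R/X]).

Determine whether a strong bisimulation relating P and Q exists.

LTS(P): 2 reachable states
  s0 = rec X. c.(0 + X + (X + X) + (X + X + b.X)) ⊢ --c--▸ s1
  s1 = 0 + (rec X. c.(0 + X + (X + X) + (X + X + b.X))) + ((rec X. c.(0 + X + (X + X) + (X + X + b.X))) + (rec X. c.(0 + X + (X + X) + (X + X + b.X)))) + ((rec X. c.(0 + X + (X + X) + (X + X + b.X))) + (rec X. c.(0 + X + (X + X) + (X + X + b.X))) + b.(rec X. c.(0 + X + (X + X) + (X + X + b.X)))) ⊢ --b--▸ s0, --c--▸ s1
LTS(Q): 2 reachable states
  t0 = rec X. a.(0 + X + (X + X) + (X + X + b.X)) ⊢ --a--▸ t1
  t1 = 0 + (rec X. a.(0 + X + (X + X) + (X + X + b.X))) + ((rec X. a.(0 + X + (X + X) + (X + X + b.X))) + (rec X. a.(0 + X + (X + X) + (X + X + b.X)))) + ((rec X. a.(0 + X + (X + X) + (X + X + b.X))) + (rec X. a.(0 + X + (X + X) + (X + X + b.X))) + b.(rec X. a.(0 + X + (X + X) + (X + X + b.X)))) ⊢ --a--▸ t1, --b--▸ t0
Bisimilarity quotient blocks:
  B0 = {s0}
  B1 = {s1}
  B2 = {t0}
  B3 = {t1}
s0 ∈ B0, t0 ∈ B2 → different blocks

not bisimilar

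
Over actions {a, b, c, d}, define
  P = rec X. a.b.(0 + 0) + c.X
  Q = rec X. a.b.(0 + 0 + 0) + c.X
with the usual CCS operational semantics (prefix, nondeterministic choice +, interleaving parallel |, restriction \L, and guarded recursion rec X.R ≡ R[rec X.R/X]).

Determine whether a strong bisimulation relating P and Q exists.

LTS(P): 3 reachable states
  p0 = rec X. a.b.(0 + 0) + c.X ⊢ ··a··> p1, ··c··> p0
  p1 = b.(0 + 0) ⊢ ··b··> p2
  p2 = 0 + 0 ⊢ stopped
LTS(Q): 3 reachable states
  q0 = rec X. a.b.(0 + 0 + 0) + c.X ⊢ ··a··> q1, ··c··> q0
  q1 = b.(0 + 0 + 0) ⊢ ··b··> q2
  q2 = 0 + 0 + 0 ⊢ stopped
Partition-refinement fixed point:
  B0 = {p0, q0}
  B1 = {p1, q1}
  B2 = {p2, q2}
p0 ∈ B0, q0 ∈ B0 → same block

P ~ Q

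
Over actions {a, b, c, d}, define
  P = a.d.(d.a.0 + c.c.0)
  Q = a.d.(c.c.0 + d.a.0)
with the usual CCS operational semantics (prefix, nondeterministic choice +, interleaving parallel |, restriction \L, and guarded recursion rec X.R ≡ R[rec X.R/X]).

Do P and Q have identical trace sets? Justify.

LTS(P): 6 reachable states
  p0 = a.d.(d.a.0 + c.c.0) → =a=> p1
  p1 = d.(d.a.0 + c.c.0) → =d=> p2
  p2 = d.a.0 + c.c.0 → =c=> p3, =d=> p4
  p3 = c.0 → =c=> p5
  p4 = a.0 → =a=> p5
  p5 = 0 → (no moves)
LTS(Q): 6 reachable states
  q0 = a.d.(c.c.0 + d.a.0) → =a=> q1
  q1 = d.(c.c.0 + d.a.0) → =d=> q2
  q2 = c.c.0 + d.a.0 → =c=> q3, =d=> q4
  q3 = c.0 → =c=> q5
  q4 = a.0 → =a=> q5
  q5 = 0 → (no moves)
Bisimilarity quotient blocks:
  B0 = {p0, q0}
  B1 = {p1, q1}
  B2 = {p2, q2}
  B3 = {p4, q4}
  B4 = {p5, q5}
  B5 = {p3, q3}
p0 ∈ B0, q0 ∈ B0 → same block
Bisimilar ⇒ trace-equivalent.

traces(P) = traces(Q)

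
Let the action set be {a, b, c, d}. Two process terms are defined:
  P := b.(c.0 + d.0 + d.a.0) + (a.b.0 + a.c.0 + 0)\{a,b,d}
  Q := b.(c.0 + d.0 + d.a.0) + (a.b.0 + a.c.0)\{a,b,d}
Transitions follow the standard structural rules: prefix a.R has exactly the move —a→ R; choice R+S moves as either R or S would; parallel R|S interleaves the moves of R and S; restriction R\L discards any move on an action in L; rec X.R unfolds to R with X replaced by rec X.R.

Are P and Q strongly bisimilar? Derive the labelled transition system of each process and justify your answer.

Reachable graph of P (4 states):
  s0 = b.(c.0 + d.0 + d.a.0) + (a.b.0 + a.c.0 + 0)\{a,b,d} ⊢ —b→ s1
  s1 = c.0 + d.0 + d.a.0 ⊢ —c→ s2, —d→ s2, —d→ s3
  s2 = 0 ⊢ stopped
  s3 = a.0 ⊢ —a→ s2
Reachable graph of Q (4 states):
  t0 = b.(c.0 + d.0 + d.a.0) + (a.b.0 + a.c.0)\{a,b,d} ⊢ —b→ t1
  t1 = c.0 + d.0 + d.a.0 ⊢ —c→ t2, —d→ t2, —d→ t3
  t2 = 0 ⊢ stopped
  t3 = a.0 ⊢ —a→ t2
Coarsest stable partition (strong bisimilarity classes):
  B0 = {s0, t0}
  B1 = {s1, t1}
  B2 = {s3, t3}
  B3 = {s2, t2}
s0 ∈ B0, t0 ∈ B0 → same block

YES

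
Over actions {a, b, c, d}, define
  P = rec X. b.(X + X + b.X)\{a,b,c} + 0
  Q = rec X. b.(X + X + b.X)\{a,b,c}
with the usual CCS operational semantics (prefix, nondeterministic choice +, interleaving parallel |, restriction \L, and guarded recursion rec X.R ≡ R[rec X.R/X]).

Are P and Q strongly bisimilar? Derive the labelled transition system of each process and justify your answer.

YES

LTS(P): 2 reachable states
  m0 = rec X. b.(X + X + b.X)\{a,b,c} + 0 has moves -b-> m1
  m1 = ((rec X. b.(X + X + b.X)\{a,b,c} + 0) + (rec X. b.(X + X + b.X)\{a,b,c} + 0) + b.(rec X. b.(X + X + b.X)\{a,b,c} + 0))\{a,b,c} has moves stopped
LTS(Q): 2 reachable states
  n0 = rec X. b.(X + X + b.X)\{a,b,c} has moves -b-> n1
  n1 = ((rec X. b.(X + X + b.X)\{a,b,c}) + (rec X. b.(X + X + b.X)\{a,b,c}) + b.(rec X. b.(X + X + b.X)\{a,b,c}))\{a,b,c} has moves stopped
Coarsest stable partition (strong bisimilarity classes):
  B0 = {m0, n0}
  B1 = {m1, n1}
m0 ∈ B0, n0 ∈ B0 → same block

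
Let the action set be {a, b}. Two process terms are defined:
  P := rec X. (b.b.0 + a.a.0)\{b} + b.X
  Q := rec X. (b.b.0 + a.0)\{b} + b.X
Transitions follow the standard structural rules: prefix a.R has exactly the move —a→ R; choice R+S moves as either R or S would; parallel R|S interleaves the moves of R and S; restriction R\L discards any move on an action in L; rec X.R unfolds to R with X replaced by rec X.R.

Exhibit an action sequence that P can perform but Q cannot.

aa

LTS(P): 3 reachable states
  p0 = rec X. (b.b.0 + a.a.0)\{b} + b.X ⊢ -a-> p1, -b-> p0
  p1 = (a.0)\{b} ⊢ -a-> p2
  p2 = 0\{b} ⊢ stopped
LTS(Q): 2 reachable states
  q0 = rec X. (b.b.0 + a.0)\{b} + b.X ⊢ -a-> q1, -b-> q0
  q1 = 0\{b} ⊢ stopped
Trace ⟨aa⟩ through P, begin at {p0}:
  step 1 (a): {p1}
  step 2 (a): {p2}
  ✓ P
Trace ⟨aa⟩ through Q, begin at {q0}:
  step 1 (a): {q1}
  step 2 (a): ∅ (Q stuck)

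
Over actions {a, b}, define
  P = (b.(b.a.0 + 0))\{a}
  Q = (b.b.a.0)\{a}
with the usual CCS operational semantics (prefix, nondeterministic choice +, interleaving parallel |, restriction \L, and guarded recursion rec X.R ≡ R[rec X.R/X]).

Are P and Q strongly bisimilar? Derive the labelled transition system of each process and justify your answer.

Reachable graph of P (3 states):
  s0 = (b.(b.a.0 + 0))\{a} | —b→ s1
  s1 = (b.a.0 + 0)\{a} | —b→ s2
  s2 = (a.0)\{a} | ∅
Reachable graph of Q (3 states):
  t0 = (b.b.a.0)\{a} | —b→ t1
  t1 = (b.a.0)\{a} | —b→ t2
  t2 = (a.0)\{a} | ∅
Coarsest stable partition (strong bisimilarity classes):
  B0 = {s0, t0}
  B1 = {s1, t1}
  B2 = {s2, t2}
s0 ∈ B0, t0 ∈ B0 → same block

bisimilar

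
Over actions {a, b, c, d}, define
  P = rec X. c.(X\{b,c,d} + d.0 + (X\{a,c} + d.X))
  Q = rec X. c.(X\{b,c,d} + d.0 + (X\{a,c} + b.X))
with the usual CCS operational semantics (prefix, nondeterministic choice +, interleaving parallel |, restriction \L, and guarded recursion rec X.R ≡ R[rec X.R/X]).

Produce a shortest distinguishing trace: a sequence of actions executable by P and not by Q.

cdc

LTS(P): 3 reachable states
  u0 = rec X. c.(X\{b,c,d} + d.0 + (X\{a,c} + d.X)) ⊢ —c→ u1
  u1 = (rec X. c.(X\{b,c,d} + d.0 + (X\{a,c} + d.X)))\{b,c,d} + d.0 + ((rec X. c.(X\{b,c,d} + d.0 + (X\{a,c} + d.X)))\{a,c} + d.(rec X. c.(X\{b,c,d} + d.0 + (X\{a,c} + d.X)))) ⊢ —d→ u0, —d→ u2
  u2 = 0 ⊢ stopped
LTS(Q): 3 reachable states
  v0 = rec X. c.(X\{b,c,d} + d.0 + (X\{a,c} + b.X)) ⊢ —c→ v1
  v1 = (rec X. c.(X\{b,c,d} + d.0 + (X\{a,c} + b.X)))\{b,c,d} + d.0 + ((rec X. c.(X\{b,c,d} + d.0 + (X\{a,c} + b.X)))\{a,c} + b.(rec X. c.(X\{b,c,d} + d.0 + (X\{a,c} + b.X)))) ⊢ —b→ v0, —d→ v2
  v2 = 0 ⊢ stopped
Executing cdc from P (initial set {u0}):
  step 1 (c): {u1}
  step 2 (d): {u0, u2}
  step 3 (c): {u1}
  — P admits the full trace.
Executing cdc from Q (initial set {v0}):
  step 1 (c): {v1}
  step 2 (d): {v2}
  step 3 (c): no successor for Q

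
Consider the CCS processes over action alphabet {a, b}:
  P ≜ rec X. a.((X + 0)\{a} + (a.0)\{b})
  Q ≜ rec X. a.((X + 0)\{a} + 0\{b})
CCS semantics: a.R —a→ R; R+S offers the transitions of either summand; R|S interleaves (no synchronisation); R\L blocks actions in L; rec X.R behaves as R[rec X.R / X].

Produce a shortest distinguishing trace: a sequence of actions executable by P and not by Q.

P's transition system — 3 states:
  u0 = rec X. a.((X + 0)\{a} + (a.0)\{b}) → --a--▸ u1
  u1 = ((rec X. a.((X + 0)\{a} + (a.0)\{b})) + 0)\{a} + (a.0)\{b} → --a--▸ u2
  u2 = 0\{b} → stopped
Q's transition system — 2 states:
  v0 = rec X. a.((X + 0)\{a} + 0\{b}) → --a--▸ v1
  v1 = ((rec X. a.((X + 0)\{a} + 0\{b})) + 0)\{a} + 0\{b} → stopped
Executing aa from P (initial set {u0}):
  [1] a ⇒ {u1}
  [2] a ⇒ {u2}
  ✓ P
Executing aa from Q (initial set {v0}):
  [1] a ⇒ {v1}
  [2] a ⇒ ∅  — Q cannot continue

aa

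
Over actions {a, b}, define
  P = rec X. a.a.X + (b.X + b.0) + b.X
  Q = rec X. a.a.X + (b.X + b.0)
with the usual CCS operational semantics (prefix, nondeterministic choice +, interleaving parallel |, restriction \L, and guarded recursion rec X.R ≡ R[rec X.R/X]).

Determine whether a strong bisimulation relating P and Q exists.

LTS(P): 3 reachable states
  p0 = rec X. a.a.X + (b.X + b.0) + b.X has moves ··a··> p1, ··b··> p0, ··b··> p2
  p1 = a.(rec X. a.a.X + (b.X + b.0) + b.X) has moves ··a··> p0
  p2 = 0 has moves ∅
LTS(Q): 3 reachable states
  q0 = rec X. a.a.X + (b.X + b.0) has moves ··a··> q1, ··b··> q0, ··b··> q2
  q1 = a.(rec X. a.a.X + (b.X + b.0)) has moves ··a··> q0
  q2 = 0 has moves ∅
Coarsest stable partition (strong bisimilarity classes):
  B0 = {p0, q0}
  B1 = {p1, q1}
  B2 = {p2, q2}
p0 ∈ B0, q0 ∈ B0 → same block

YES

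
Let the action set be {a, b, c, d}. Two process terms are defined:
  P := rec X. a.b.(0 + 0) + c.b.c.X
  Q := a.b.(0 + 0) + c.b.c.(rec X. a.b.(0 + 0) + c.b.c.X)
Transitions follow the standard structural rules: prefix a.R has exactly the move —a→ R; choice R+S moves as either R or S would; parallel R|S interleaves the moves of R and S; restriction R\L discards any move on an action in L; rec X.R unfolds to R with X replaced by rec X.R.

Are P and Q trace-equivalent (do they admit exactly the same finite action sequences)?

traces(P) = traces(Q)

LTS(P): 5 reachable states
  s0 = rec X. a.b.(0 + 0) + c.b.c.X :: ··a··> s1, ··c··> s2
  s1 = b.(0 + 0) :: ··b··> s3
  s2 = b.c.(rec X. a.b.(0 + 0) + c.b.c.X) :: ··b··> s4
  s3 = 0 + 0 :: deadlocked
  s4 = c.(rec X. a.b.(0 + 0) + c.b.c.X) :: ··c··> s0
LTS(Q): 6 reachable states
  t0 = a.b.(0 + 0) + c.b.c.(rec X. a.b.(0 + 0) + c.b.c.X) :: ··a··> t1, ··c··> t2
  t1 = b.(0 + 0) :: ··b··> t3
  t2 = b.c.(rec X. a.b.(0 + 0) + c.b.c.X) :: ··b··> t4
  t3 = 0 + 0 :: deadlocked
  t4 = c.(rec X. a.b.(0 + 0) + c.b.c.X) :: ··c··> t5
  t5 = rec X. a.b.(0 + 0) + c.b.c.X :: ··a··> t1, ··c··> t2
Partition-refinement fixed point:
  B0 = {s0, t0, t5}
  B1 = {s2, t2}
  B2 = {s4, t4}
  B3 = {s1, t1}
  B4 = {s3, t3}
s0 ∈ B0, t0 ∈ B0 → same block
Bisimilar ⇒ trace-equivalent.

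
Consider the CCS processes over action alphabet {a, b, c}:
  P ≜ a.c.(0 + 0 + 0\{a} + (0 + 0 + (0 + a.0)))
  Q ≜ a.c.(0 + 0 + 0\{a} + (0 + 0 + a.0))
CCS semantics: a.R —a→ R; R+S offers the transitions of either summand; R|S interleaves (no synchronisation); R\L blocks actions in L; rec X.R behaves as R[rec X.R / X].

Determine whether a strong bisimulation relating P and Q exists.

LTS(P): 4 reachable states
  m0 = a.c.(0 + 0 + 0\{a} + (0 + 0 + (0 + a.0))) | --a--▸ m1
  m1 = c.(0 + 0 + 0\{a} + (0 + 0 + (0 + a.0))) | --c--▸ m2
  m2 = 0 + 0 + 0\{a} + (0 + 0 + (0 + a.0)) | --a--▸ m3
  m3 = 0 | ∅
LTS(Q): 4 reachable states
  n0 = a.c.(0 + 0 + 0\{a} + (0 + 0 + a.0)) | --a--▸ n1
  n1 = c.(0 + 0 + 0\{a} + (0 + 0 + a.0)) | --c--▸ n2
  n2 = 0 + 0 + 0\{a} + (0 + 0 + a.0) | --a--▸ n3
  n3 = 0 | ∅
Bisimilarity quotient blocks:
  B0 = {m0, n0}
  B1 = {m1, n1}
  B2 = {m2, n2}
  B3 = {m3, n3}
m0 ∈ B0, n0 ∈ B0 → same block

YES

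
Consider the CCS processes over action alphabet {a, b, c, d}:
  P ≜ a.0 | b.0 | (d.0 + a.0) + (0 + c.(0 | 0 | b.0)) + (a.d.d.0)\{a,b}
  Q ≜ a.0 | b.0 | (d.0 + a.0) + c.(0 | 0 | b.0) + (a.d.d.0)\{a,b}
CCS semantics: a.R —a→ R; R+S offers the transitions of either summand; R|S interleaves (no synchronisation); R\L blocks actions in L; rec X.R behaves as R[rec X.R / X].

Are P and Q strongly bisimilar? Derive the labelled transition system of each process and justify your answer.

bisimilar

Reachable graph of P (9 states):
  s0 = a.0 | b.0 | (d.0 + a.0) + (0 + c.(0 | 0 | b.0)) + (a.d.d.0)\{a,b} | -a-> s1, -a-> s2, -b-> s3, -c-> s4, -d-> s2
  s1 = 0 | b.0 | (d.0 + a.0) | -a-> s5, -b-> s6, -d-> s5
  s2 = a.0 | b.0 | 0 | -a-> s5, -b-> s7
  s3 = a.0 | 0 | (d.0 + a.0) | -a-> s6, -a-> s7, -d-> s7
  s4 = 0 | 0 | b.0 | -b-> s8
  s5 = 0 | b.0 | 0 | -b-> s8
  s6 = 0 | 0 | (d.0 + a.0) | -a-> s8, -d-> s8
  s7 = a.0 | 0 | 0 | -a-> s8
  s8 = 0 | 0 | 0 | ∅
Reachable graph of Q (9 states):
  t0 = a.0 | b.0 | (d.0 + a.0) + c.(0 | 0 | b.0) + (a.d.d.0)\{a,b} | -a-> t1, -a-> t2, -b-> t3, -c-> t4, -d-> t2
  t1 = 0 | b.0 | (d.0 + a.0) | -a-> t5, -b-> t6, -d-> t5
  t2 = a.0 | b.0 | 0 | -a-> t5, -b-> t7
  t3 = a.0 | 0 | (d.0 + a.0) | -a-> t6, -a-> t7, -d-> t7
  t4 = 0 | 0 | b.0 | -b-> t8
  t5 = 0 | b.0 | 0 | -b-> t8
  t6 = 0 | 0 | (d.0 + a.0) | -a-> t8, -d-> t8
  t7 = a.0 | 0 | 0 | -a-> t8
  t8 = 0 | 0 | 0 | ∅
Partition-refinement fixed point:
  B0 = {s0, t0}
  B1 = {s3, t3}
  B2 = {s7, t7}
  B3 = {s8, t8}
  B4 = {s6, t6}
  B5 = {s4, s5, t4, t5}
  B6 = {s1, t1}
  B7 = {s2, t2}
s0 ∈ B0, t0 ∈ B0 → same block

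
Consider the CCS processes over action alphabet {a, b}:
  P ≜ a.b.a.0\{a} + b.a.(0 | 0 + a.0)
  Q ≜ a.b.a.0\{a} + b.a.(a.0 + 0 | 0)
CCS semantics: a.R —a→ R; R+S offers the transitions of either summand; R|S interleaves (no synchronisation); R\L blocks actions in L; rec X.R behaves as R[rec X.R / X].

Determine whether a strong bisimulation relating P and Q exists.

P's transition system — 7 states:
  u0 = a.b.a.0\{a} + b.a.(0 | 0 + a.0) | —a→ u1, —b→ u2
  u1 = b.a.0\{a} | —b→ u3
  u2 = a.(0 | 0 + a.0) | —a→ u4
  u3 = a.0\{a} | —a→ u5
  u4 = 0 | 0 + a.0 | —a→ u6
  u5 = 0\{a} | deadlocked
  u6 = 0 | deadlocked
Q's transition system — 7 states:
  v0 = a.b.a.0\{a} + b.a.(a.0 + 0 | 0) | —a→ v1, —b→ v2
  v1 = b.a.0\{a} | —b→ v3
  v2 = a.(a.0 + 0 | 0) | —a→ v4
  v3 = a.0\{a} | —a→ v5
  v4 = a.0 + 0 | 0 | —a→ v6
  v5 = 0\{a} | deadlocked
  v6 = 0 | deadlocked
Coarsest stable partition (strong bisimilarity classes):
  B0 = {u0, v0}
  B1 = {u1, v1}
  B2 = {u3, u4, v3, v4}
  B3 = {u5, u6, v5, v6}
  B4 = {u2, v2}
u0 ∈ B0, v0 ∈ B0 → same block

YES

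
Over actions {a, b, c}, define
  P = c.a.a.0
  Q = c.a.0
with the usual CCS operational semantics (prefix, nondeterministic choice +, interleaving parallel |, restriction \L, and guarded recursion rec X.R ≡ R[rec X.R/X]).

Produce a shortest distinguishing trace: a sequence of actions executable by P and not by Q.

caa

P's transition system — 4 states:
  m0 = c.a.a.0 → =c=> m1
  m1 = a.a.0 → =a=> m2
  m2 = a.0 → =a=> m3
  m3 = 0 → ∅
Q's transition system — 3 states:
  n0 = c.a.0 → =c=> n1
  n1 = a.0 → =a=> n2
  n2 = 0 → ∅
Run σ = ⟨caa⟩ on P: start {m0}
  after c @ step 1: {m1}
  after a @ step 2: {m2}
  after a @ step 3: {m3}
  P completes σ.
Run σ = ⟨caa⟩ on Q: start {n0}
  after c @ step 1: {n1}
  after a @ step 2: {n2}
  after a @ step 3: no successor for Q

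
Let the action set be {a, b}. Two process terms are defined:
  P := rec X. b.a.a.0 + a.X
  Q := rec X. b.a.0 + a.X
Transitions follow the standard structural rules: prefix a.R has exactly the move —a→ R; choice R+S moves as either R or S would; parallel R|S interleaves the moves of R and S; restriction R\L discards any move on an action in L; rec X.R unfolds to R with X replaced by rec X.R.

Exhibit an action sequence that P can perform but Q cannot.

baa

LTS(P): 4 reachable states
  m0 = rec X. b.a.a.0 + a.X → —a→ m0, —b→ m1
  m1 = a.a.0 → —a→ m2
  m2 = a.0 → —a→ m3
  m3 = 0 → ·
LTS(Q): 3 reachable states
  n0 = rec X. b.a.0 + a.X → —a→ n0, —b→ n1
  n1 = a.0 → —a→ n2
  n2 = 0 → ·
Run σ = ⟨baa⟩ on P: start {m0}
  [1] b ⇒ {m1}
  [2] a ⇒ {m2}
  [3] a ⇒ {m3}
  P completes σ.
Run σ = ⟨baa⟩ on Q: start {n0}
  [1] b ⇒ {n1}
  [2] a ⇒ {n2}
  [3] a ⇒ ∅ (Q stuck)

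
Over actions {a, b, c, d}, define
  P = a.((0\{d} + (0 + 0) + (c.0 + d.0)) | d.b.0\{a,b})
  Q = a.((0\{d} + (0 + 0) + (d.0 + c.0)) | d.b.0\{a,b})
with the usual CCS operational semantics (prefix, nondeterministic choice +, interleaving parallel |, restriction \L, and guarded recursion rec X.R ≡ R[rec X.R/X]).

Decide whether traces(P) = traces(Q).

P's transition system — 7 states:
  u0 = a.((0\{d} + (0 + 0) + (c.0 + d.0)) | d.b.0\{a,b}) ⊢ ··a··> u1
  u1 = (0\{d} + (0 + 0) + (c.0 + d.0)) | d.b.0\{a,b} ⊢ ··c··> u2, ··d··> u2, ··d··> u3
  u2 = 0 | d.b.0\{a,b} ⊢ ··d··> u4
  u3 = (0\{d} + (0 + 0) + (c.0 + d.0)) | b.0\{a,b} ⊢ ··b··> u5, ··c··> u4, ··d··> u4
  u4 = 0 | b.0\{a,b} ⊢ ··b··> u6
  u5 = (0\{d} + (0 + 0) + (c.0 + d.0)) | 0\{a,b} ⊢ ··c··> u6, ··d··> u6
  u6 = 0 | 0\{a,b} ⊢ ·
Q's transition system — 7 states:
  v0 = a.((0\{d} + (0 + 0) + (d.0 + c.0)) | d.b.0\{a,b}) ⊢ ··a··> v1
  v1 = (0\{d} + (0 + 0) + (d.0 + c.0)) | d.b.0\{a,b} ⊢ ··c··> v2, ··d··> v2, ··d··> v3
  v2 = 0 | d.b.0\{a,b} ⊢ ··d··> v4
  v3 = (0\{d} + (0 + 0) + (d.0 + c.0)) | b.0\{a,b} ⊢ ··b··> v5, ··c··> v4, ··d··> v4
  v4 = 0 | b.0\{a,b} ⊢ ··b··> v6
  v5 = (0\{d} + (0 + 0) + (d.0 + c.0)) | 0\{a,b} ⊢ ··c··> v6, ··d··> v6
  v6 = 0 | 0\{a,b} ⊢ ·
Coarsest stable partition (strong bisimilarity classes):
  B0 = {u0, v0}
  B1 = {u1, v1}
  B2 = {u2, v2}
  B3 = {u4, v4}
  B4 = {u6, v6}
  B5 = {u3, v3}
  B6 = {u5, v5}
u0 ∈ B0, v0 ∈ B0 → same block
Bisimilar ⇒ trace-equivalent.

trace-equivalent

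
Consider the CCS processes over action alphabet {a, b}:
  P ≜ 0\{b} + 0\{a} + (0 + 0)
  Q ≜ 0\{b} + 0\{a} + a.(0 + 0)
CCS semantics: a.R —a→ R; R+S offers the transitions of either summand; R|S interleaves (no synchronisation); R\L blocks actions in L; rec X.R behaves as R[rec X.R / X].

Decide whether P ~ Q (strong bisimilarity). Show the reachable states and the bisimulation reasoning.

NO

Reachable graph of P (1 states):
  p0 = 0\{b} + 0\{a} + (0 + 0) has moves stopped
Reachable graph of Q (2 states):
  q0 = 0\{b} + 0\{a} + a.(0 + 0) has moves —a→ q1
  q1 = 0 + 0 has moves stopped
Bisimilarity quotient blocks:
  B0 = {p0, q1}
  B1 = {q0}
p0 ∈ B0, q0 ∈ B1 → different blocks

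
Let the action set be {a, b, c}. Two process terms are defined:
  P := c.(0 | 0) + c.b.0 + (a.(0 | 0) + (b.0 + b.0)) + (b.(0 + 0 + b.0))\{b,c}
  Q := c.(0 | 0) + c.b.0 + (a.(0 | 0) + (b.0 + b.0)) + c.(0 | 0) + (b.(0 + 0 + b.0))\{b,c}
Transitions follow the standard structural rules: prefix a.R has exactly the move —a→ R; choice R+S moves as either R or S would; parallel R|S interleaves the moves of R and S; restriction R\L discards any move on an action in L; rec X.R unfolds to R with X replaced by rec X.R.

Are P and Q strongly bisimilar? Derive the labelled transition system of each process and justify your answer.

P ~ Q

P's transition system — 4 states:
  m0 = c.(0 | 0) + c.b.0 + (a.(0 | 0) + (b.0 + b.0)) + (b.(0 + 0 + b.0))\{b,c} :: =a=> m1, =b=> m2, =c=> m1, =c=> m3
  m1 = 0 | 0 :: deadlocked
  m2 = 0 :: deadlocked
  m3 = b.0 :: =b=> m2
Q's transition system — 4 states:
  n0 = c.(0 | 0) + c.b.0 + (a.(0 | 0) + (b.0 + b.0)) + c.(0 | 0) + (b.(0 + 0 + b.0))\{b,c} :: =a=> n1, =b=> n2, =c=> n1, =c=> n3
  n1 = 0 | 0 :: deadlocked
  n2 = 0 :: deadlocked
  n3 = b.0 :: =b=> n2
Coarsest stable partition (strong bisimilarity classes):
  B0 = {m0, n0}
  B1 = {m1, m2, n1, n2}
  B2 = {m3, n3}
m0 ∈ B0, n0 ∈ B0 → same block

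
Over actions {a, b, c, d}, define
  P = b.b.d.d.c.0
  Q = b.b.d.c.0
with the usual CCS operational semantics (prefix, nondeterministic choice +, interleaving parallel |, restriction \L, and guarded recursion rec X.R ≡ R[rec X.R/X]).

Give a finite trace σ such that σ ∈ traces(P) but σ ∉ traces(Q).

bbdd

LTS(P): 6 reachable states
  m0 = b.b.d.d.c.0 :: ··b··> m1
  m1 = b.d.d.c.0 :: ··b··> m2
  m2 = d.d.c.0 :: ··d··> m3
  m3 = d.c.0 :: ··d··> m4
  m4 = c.0 :: ··c··> m5
  m5 = 0 :: ∅
LTS(Q): 5 reachable states
  n0 = b.b.d.c.0 :: ··b··> n1
  n1 = b.d.c.0 :: ··b··> n2
  n2 = d.c.0 :: ··d··> n3
  n3 = c.0 :: ··c··> n4
  n4 = 0 :: ∅
Trace ⟨bbdd⟩ through P, begin at {m0}:
  step 1 (b): {m1}
  step 2 (b): {m2}
  step 3 (d): {m3}
  step 4 (d): {m4}
  — P admits the full trace.
Trace ⟨bbdd⟩ through Q, begin at {n0}:
  step 1 (b): {n1}
  step 2 (b): {n2}
  step 3 (d): {n3}
  step 4 (d): ∅  — Q cannot continue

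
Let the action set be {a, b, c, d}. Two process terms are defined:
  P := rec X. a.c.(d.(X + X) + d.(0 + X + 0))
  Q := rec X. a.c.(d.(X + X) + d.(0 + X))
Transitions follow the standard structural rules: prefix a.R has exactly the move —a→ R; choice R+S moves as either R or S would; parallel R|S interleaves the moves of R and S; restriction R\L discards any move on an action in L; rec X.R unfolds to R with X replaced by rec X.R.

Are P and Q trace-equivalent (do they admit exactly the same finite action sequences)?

Reachable graph of P (5 states):
  m0 = rec X. a.c.(d.(X + X) + d.(0 + X + 0)) has moves =a=> m1
  m1 = c.(d.((rec X. a.c.(d.(X + X) + d.(0 + X + 0))) + (rec X. a.c.(d.(X + X) + d.(0 + X + 0)))) + d.(0 + (rec X. a.c.(d.(X + X) + d.(0 + X + 0))) + 0)) has moves =c=> m2
  m2 = d.((rec X. a.c.(d.(X + X) + d.(0 + X + 0))) + (rec X. a.c.(d.(X + X) + d.(0 + X + 0)))) + d.(0 + (rec X. a.c.(d.(X + X) + d.(0 + X + 0))) + 0) has moves =d=> m3, =d=> m4
  m3 = (rec X. a.c.(d.(X + X) + d.(0 + X + 0))) + (rec X. a.c.(d.(X + X) + d.(0 + X + 0))) has moves =a=> m1
  m4 = 0 + (rec X. a.c.(d.(X + X) + d.(0 + X + 0))) + 0 has moves =a=> m1
Reachable graph of Q (5 states):
  n0 = rec X. a.c.(d.(X + X) + d.(0 + X)) has moves =a=> n1
  n1 = c.(d.((rec X. a.c.(d.(X + X) + d.(0 + X))) + (rec X. a.c.(d.(X + X) + d.(0 + X)))) + d.(0 + (rec X. a.c.(d.(X + X) + d.(0 + X))))) has moves =c=> n2
  n2 = d.((rec X. a.c.(d.(X + X) + d.(0 + X))) + (rec X. a.c.(d.(X + X) + d.(0 + X)))) + d.(0 + (rec X. a.c.(d.(X + X) + d.(0 + X)))) has moves =d=> n3, =d=> n4
  n3 = (rec X. a.c.(d.(X + X) + d.(0 + X))) + (rec X. a.c.(d.(X + X) + d.(0 + X))) has moves =a=> n1
  n4 = 0 + (rec X. a.c.(d.(X + X) + d.(0 + X))) has moves =a=> n1
Bisimilarity quotient blocks:
  B0 = {m0, m3, m4, n0, n3, n4}
  B1 = {m1, n1}
  B2 = {m2, n2}
m0 ∈ B0, n0 ∈ B0 → same block
Bisimilar ⇒ trace-equivalent.

traces(P) = traces(Q)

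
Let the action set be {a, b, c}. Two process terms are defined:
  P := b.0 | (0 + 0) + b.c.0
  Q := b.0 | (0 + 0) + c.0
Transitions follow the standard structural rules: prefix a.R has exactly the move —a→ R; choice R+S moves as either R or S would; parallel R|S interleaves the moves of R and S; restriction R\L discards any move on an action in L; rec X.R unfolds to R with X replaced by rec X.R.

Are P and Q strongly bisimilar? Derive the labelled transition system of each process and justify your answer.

not bisimilar

LTS(P): 4 reachable states
  s0 = b.0 | (0 + 0) + b.c.0 has moves =b=> s1, =b=> s2
  s1 = 0 | (0 + 0) has moves deadlocked
  s2 = c.0 has moves =c=> s3
  s3 = 0 has moves deadlocked
LTS(Q): 3 reachable states
  t0 = b.0 | (0 + 0) + c.0 has moves =b=> t1, =c=> t2
  t1 = 0 | (0 + 0) has moves deadlocked
  t2 = 0 has moves deadlocked
Bisimilarity quotient blocks:
  B0 = {s0}
  B1 = {s1, s3, t1, t2}
  B2 = {s2}
  B3 = {t0}
s0 ∈ B0, t0 ∈ B3 → different blocks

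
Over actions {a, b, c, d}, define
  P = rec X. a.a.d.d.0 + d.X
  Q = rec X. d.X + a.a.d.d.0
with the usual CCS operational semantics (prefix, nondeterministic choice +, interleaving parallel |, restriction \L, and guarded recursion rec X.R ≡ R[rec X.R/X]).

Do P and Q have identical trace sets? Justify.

LTS(P): 5 reachable states
  u0 = rec X. a.a.d.d.0 + d.X | ··a··> u1, ··d··> u0
  u1 = a.d.d.0 | ··a··> u2
  u2 = d.d.0 | ··d··> u3
  u3 = d.0 | ··d··> u4
  u4 = 0 | deadlocked
LTS(Q): 5 reachable states
  v0 = rec X. d.X + a.a.d.d.0 | ··a··> v1, ··d··> v0
  v1 = a.d.d.0 | ··a··> v2
  v2 = d.d.0 | ··d··> v3
  v3 = d.0 | ··d··> v4
  v4 = 0 | deadlocked
Bisimilarity quotient blocks:
  B0 = {u0, v0}
  B1 = {u1, v1}
  B2 = {u2, v2}
  B3 = {u3, v3}
  B4 = {u4, v4}
u0 ∈ B0, v0 ∈ B0 → same block
Bisimilar ⇒ trace-equivalent.

traces(P) = traces(Q)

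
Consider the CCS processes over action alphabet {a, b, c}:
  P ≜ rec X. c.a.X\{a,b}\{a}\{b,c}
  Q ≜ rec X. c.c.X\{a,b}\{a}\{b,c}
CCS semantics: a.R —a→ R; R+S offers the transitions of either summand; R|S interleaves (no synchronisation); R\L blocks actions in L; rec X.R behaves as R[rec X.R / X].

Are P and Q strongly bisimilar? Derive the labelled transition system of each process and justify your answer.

LTS(P): 3 reachable states
  m0 = rec X. c.a.X\{a,b}\{a}\{b,c} ⊢ --c--▸ m1
  m1 = a.(rec X. c.a.X\{a,b}\{a}\{b,c})\{a,b}\{a}\{b,c} ⊢ --a--▸ m2
  m2 = (rec X. c.a.X\{a,b}\{a}\{b,c})\{a,b}\{a}\{b,c} ⊢ ∅
LTS(Q): 3 reachable states
  n0 = rec X. c.c.X\{a,b}\{a}\{b,c} ⊢ --c--▸ n1
  n1 = c.(rec X. c.c.X\{a,b}\{a}\{b,c})\{a,b}\{a}\{b,c} ⊢ --c--▸ n2
  n2 = (rec X. c.c.X\{a,b}\{a}\{b,c})\{a,b}\{a}\{b,c} ⊢ ∅
Bisimilarity quotient blocks:
  B0 = {m0}
  B1 = {m1}
  B2 = {m2, n2}
  B3 = {n0}
  B4 = {n1}
m0 ∈ B0, n0 ∈ B3 → different blocks

not bisimilar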